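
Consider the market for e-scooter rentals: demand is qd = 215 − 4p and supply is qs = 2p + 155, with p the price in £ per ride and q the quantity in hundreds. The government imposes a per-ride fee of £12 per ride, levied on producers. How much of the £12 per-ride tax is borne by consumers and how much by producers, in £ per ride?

Consumers bear £4 per ride; producers bear £8 per ride.

Before the tax: set 215 − 4p = 2p + 155 → p* = £10, q* = 175.
With the tax collected from producers, supply shifts: qs = 2(p − 12) + 155.
New equilibrium: consumers pay £14, producers receive £2, q = 159. (Wedge: pb − ps = 12.)
Burden on consumers: £4; on producers: £8. (They sum to £12.)
The less price-elastic side of the market bears the larger share of a per-unit tax.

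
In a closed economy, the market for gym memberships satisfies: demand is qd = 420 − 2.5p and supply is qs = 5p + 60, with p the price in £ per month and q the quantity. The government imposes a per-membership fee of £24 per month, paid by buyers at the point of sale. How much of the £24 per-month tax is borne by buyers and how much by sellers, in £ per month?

Buyers bear £16 per month; sellers bear £8 per month.

Before the tax: set 420 − 2.5p = 5p + 60 → p* = £48, q* = 300.
With the tax collected from buyers, demand (in seller-price terms) shifts: qd = 420 − 2.5(p + 24).
New equilibrium: buyers pay £64, sellers receive £40, q = 260. (Wedge: pb − ps = 24.)
Burden on buyers: £16; on sellers: £8. (They sum to £24.)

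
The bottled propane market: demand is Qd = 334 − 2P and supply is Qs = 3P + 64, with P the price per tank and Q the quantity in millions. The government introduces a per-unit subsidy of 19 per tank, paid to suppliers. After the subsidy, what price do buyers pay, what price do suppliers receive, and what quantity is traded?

Without the subsidy, 334 − 2P = 3P + 64 gives 5P = 270, so P* = 54 and Q* = 226.
With a per-unit subsidy paid to suppliers, each receives P + 19 per unit sold, so supply becomes Qs = 3(P + 19) + 64.
Solving gives Q = 248.8 with buyers paying 42.6 and suppliers receiving 61.6 (the 19 wedge).

Buyers pay 42.6; suppliers receive 61.6; quantity = 248.8.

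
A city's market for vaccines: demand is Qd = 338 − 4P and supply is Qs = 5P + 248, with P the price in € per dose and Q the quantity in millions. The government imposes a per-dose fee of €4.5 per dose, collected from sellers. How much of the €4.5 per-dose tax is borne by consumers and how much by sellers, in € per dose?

Consumers bear €2.5 per dose; sellers bear €2 per dose.

Before the tax: set 338 − 4P = 5P + 248 → P* = €10, Q* = 298.
With the tax collected from sellers, supply shifts: Qs = 5(P − 4.5) + 248.
Solving gives Q = 288 with consumers paying €12.5 and sellers receiving €8 (the €4.5 wedge).
Burden on consumers: €2.5; on sellers: €2. (They sum to €4.5.)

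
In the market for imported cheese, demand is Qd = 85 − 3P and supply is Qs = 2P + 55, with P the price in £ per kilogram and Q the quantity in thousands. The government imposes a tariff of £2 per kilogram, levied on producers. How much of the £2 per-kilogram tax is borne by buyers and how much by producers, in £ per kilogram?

Buyers bear £0.8 per kilogram; producers bear £1.2 per kilogram.

Before the tax: set 85 − 3P = 2P + 55 → P* = £6, Q* = 67.
With the tax collected from producers, supply shifts: Qs = 2(P − 2) + 55.
Solving gives Q = 64.6 with buyers paying £6.8 and producers receiving £4.8 (the £2 wedge).
Burden on buyers: £0.8; on producers: £1.2. (They sum to £2.)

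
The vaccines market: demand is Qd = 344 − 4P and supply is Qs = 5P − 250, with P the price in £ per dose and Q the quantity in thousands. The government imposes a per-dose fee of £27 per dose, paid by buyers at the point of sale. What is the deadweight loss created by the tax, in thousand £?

Without the tax, 344 − 4P = 5P − 250 gives 9P = 594, so P* = £66 and Q* = 80.
With the tax collected from buyers, demand (in seller-price terms) shifts: Qd = 344 − 4(P + 27).
Solving gives Q = 20 with buyers paying £81 and sellers receiving £54 (the £27 wedge).
Quantity falls by |ΔQ| = |80 − 20| = 60.
DWL = ½ · t · |ΔQ| = ½ · 27 · 60 = £810.

Deadweight loss = £810 thousand.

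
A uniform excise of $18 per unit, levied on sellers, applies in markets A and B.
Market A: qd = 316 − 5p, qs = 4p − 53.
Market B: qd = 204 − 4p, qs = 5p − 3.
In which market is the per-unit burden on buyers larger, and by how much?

Market A: pre-tax p* = $41, q* = 111; post-tax q = 71; per-unit burden on buyers = $8.
Market B: pre-tax p* = $23, q* = 112; post-tax q = 72; per-unit burden on buyers = $10.
Difference: $8 vs $10 → market B is larger by $2.

Market B, by $2.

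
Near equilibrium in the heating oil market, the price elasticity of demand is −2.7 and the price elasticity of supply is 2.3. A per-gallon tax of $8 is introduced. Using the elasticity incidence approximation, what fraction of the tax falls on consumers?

Incidence ratio: consumers' share ≈ εs / (εs + |εd|) = 2.3 / (2.3 + 2.7) = 0.46.
Supply is the less elastic side, so consumers bear the smaller share.

Consumers' share ≈ 0.46.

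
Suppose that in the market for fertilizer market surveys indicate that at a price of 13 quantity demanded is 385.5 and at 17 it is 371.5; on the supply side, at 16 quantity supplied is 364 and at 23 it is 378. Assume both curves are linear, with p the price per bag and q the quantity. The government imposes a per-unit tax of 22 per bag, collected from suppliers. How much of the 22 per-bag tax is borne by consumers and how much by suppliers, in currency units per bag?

Consumers bear 8 per bag; suppliers bear 14 per bag.

Demand slope: (371.5 − 385.5)/(17 − 13) = -3.5, so qd = 431 − 3.5p.
Supply slope: (378 − 364)/(23 − 16) = 2, so qs = 2p + 332.
Before the tax: set 431 − 3.5p = 2p + 332 → p* = 18, q* = 368.
With the tax collected from suppliers, supply shifts: qs = 2(p − 22) + 332.
Solving gives q = 340 with consumers paying 26 and suppliers receiving 4 (the 22 wedge).
Burden on consumers: 8; on suppliers: 14. (They sum to 22.)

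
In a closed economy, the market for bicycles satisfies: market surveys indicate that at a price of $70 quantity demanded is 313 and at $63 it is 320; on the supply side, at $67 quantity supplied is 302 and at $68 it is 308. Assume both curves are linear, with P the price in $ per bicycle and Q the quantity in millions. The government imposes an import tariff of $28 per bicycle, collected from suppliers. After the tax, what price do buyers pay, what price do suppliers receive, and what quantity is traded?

Buyers pay $93; suppliers receive $65; quantity = 290.

Demand slope: (320 − 313)/(63 − 70) = -1, so Qd = 383 − P.
Supply slope: (308 − 302)/(68 − 67) = 6, so Qs = 6P − 100.
Before the tax: set 383 − P = 6P − 100 → P* = $69, Q* = 314.
With the tax collected from suppliers, supply shifts: Qs = 6(P − 28) − 100.
Solving gives Q = 290 with buyers paying $93 and suppliers receiving $65 (the $28 wedge).
The less price-elastic side of the market bears the larger share of a per-unit tax.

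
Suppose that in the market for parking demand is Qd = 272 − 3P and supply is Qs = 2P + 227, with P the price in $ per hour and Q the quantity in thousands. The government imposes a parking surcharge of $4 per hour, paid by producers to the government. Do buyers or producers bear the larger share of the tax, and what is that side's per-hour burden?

Producers bear the larger share: $2.4 per hour.

Before the tax: set 272 − 3P = 2P + 227 → P* = $9, Q* = 245.
With the tax collected from producers, supply shifts: Qs = 2(P − 4) + 227.
Solving gives Q = 240.2 with buyers paying $10.6 and producers receiving $6.6 (the $4 wedge).
Per-hour burden: buyers $1.6, producers $2.4.
Producers take the larger share because supply is less price-elastic here (demand slope 3 vs supply slope 2).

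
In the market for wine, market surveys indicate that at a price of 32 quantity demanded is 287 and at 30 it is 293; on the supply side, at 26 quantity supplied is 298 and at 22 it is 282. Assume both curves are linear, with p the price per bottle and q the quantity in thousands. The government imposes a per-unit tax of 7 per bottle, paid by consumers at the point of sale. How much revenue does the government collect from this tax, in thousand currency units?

Demand slope: (293 − 287)/(30 − 32) = -3, so qd = 383 − 3p.
Supply slope: (282 − 298)/(22 − 26) = 4, so qs = 4p + 194.
Without the tax, 383 − 3p = 4p + 194 gives 7p = 189, so p* = 27 and q* = 302.
With the tax collected from consumers, demand (in seller-price terms) shifts: qd = 383 − 3(p + 7).
Solving gives q = 290 with consumers paying 31 and suppliers receiving 24 (the 7 wedge).
Revenue = t · Q = 7 · 290 = 2030.

Tax revenue = 2030 thousand.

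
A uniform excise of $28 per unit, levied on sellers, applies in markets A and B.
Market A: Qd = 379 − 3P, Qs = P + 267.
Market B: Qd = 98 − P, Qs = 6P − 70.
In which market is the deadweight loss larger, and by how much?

Market B, by $42.

Market A: pre-tax P* = $28, Q* = 295; post-tax Q = 274; deadweight loss = $294.
Market B: pre-tax P* = $24, Q* = 74; post-tax Q = 50; deadweight loss = $336.
Difference: $294 vs $336 → market B is larger by $42.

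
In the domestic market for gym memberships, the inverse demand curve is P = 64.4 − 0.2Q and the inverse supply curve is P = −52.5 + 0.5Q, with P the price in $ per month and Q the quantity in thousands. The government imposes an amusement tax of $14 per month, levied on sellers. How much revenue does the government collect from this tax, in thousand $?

Tax revenue = $2058 thousand.

Rewrite in direct form: Qd = 322 − 5P and Qs = 2P + 105.
Without the tax, 322 − 5P = 2P + 105 gives 7P = 217, so P* = $31 and Q* = 167.
With the tax collected from sellers, supply shifts: Qs = 2(P − 14) + 105.
Solving gives Q = 147 with consumers paying $35 and sellers receiving $21 (the $14 wedge).
Revenue = t · Q = 14 · 147 = $2058.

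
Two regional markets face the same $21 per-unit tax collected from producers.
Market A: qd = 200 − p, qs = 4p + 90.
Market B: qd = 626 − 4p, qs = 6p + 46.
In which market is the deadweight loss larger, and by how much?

Market A: pre-tax p* = $22, q* = 178; post-tax q = 161.2; deadweight loss = $176.4.
Market B: pre-tax p* = $58, q* = 394; post-tax q = 343.6; deadweight loss = $529.2.
Difference: $176.4 vs $529.2 → market B is larger by $352.8.

Market B, by $352.8.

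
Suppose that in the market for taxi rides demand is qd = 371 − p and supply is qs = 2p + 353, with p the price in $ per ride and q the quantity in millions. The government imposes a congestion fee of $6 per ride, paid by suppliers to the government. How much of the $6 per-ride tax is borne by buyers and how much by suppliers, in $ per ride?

Buyers bear $4 per ride; suppliers bear $2 per ride.

Before the tax: set 371 − p = 2p + 353 → p* = $6, q* = 365.
With the tax collected from suppliers, supply shifts: qs = 2(p − 6) + 353.
Solving gives q = 361 with buyers paying $10 and suppliers receiving $4 (the $6 wedge).
Burden on buyers: $4; on suppliers: $2. (They sum to $6.)
The less price-elastic side of the market bears the larger share of a per-unit tax.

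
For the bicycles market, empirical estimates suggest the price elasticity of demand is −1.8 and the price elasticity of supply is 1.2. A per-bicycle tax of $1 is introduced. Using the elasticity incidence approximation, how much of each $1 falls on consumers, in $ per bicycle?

Incidence ratio: consumers' share ≈ εs / (εs + |εd|) = 1.2 / (1.2 + 1.8) = 0.4.
So consumers bear ≈ 0.4 × $1 = $0.4; suppliers bear $0.6.

Consumers bear ≈ $0.4 per bicycle.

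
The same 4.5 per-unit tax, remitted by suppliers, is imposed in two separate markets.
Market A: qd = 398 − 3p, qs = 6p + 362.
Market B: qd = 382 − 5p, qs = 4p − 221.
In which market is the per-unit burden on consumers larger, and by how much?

Market A: pre-tax p* = 4, q* = 386; post-tax q = 377; per-unit burden on consumers = 3.
Market B: pre-tax p* = 67, q* = 47; post-tax q = 37; per-unit burden on consumers = 2.
Difference: 3 vs 2 → market A is larger by 1.

Market A, by 1.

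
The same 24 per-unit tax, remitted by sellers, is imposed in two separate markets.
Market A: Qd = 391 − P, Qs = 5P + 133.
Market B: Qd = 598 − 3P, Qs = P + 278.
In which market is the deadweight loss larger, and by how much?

Market A, by 24.

Market A: pre-tax P* = 43, Q* = 348; post-tax Q = 328; deadweight loss = 240.
Market B: pre-tax P* = 80, Q* = 358; post-tax Q = 340; deadweight loss = 216.
Difference: 240 vs 216 → market A is larger by 24.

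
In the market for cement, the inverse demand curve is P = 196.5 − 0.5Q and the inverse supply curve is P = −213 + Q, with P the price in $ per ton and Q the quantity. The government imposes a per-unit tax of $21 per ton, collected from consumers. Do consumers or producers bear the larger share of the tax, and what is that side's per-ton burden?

Inverting to Q(P) form: Qd = 393 − 2P; Qs = P + 213.
Before the tax: set 393 − 2P = P + 213 → P* = $60, Q* = 273.
With the tax collected from consumers, demand (in seller-price terms) shifts: Qd = 393 − 2(P + 21).
New equilibrium: consumers pay $67, producers receive $46, Q = 259. (Wedge: Pb − Ps = 21.)
Per-ton burden: consumers $7, producers $14.
Producers take the larger share because supply is less price-elastic here (demand slope 2 vs supply slope 1).

Producers bear the larger share: $14 per ton.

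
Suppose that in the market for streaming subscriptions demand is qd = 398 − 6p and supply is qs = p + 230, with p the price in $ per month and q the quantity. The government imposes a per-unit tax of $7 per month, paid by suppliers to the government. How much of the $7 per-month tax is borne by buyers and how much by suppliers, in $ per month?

Before the tax: set 398 − 6p = p + 230 → p* = $24, q* = 254.
With the tax collected from suppliers, supply shifts: qs = (p − 7) + 230.
New equilibrium: buyers pay $25, suppliers receive $18, q = 248. (Wedge: pb − ps = 7.)
Burden on buyers: $1; on suppliers: $6. (They sum to $7.)

Buyers bear $1 per month; suppliers bear $6 per month.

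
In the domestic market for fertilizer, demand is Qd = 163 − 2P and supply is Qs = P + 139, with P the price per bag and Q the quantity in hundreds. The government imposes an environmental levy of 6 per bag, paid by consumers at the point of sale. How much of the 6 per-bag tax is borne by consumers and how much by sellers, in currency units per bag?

Consumers bear 2 per bag; sellers bear 4 per bag.

Before the tax: set 163 − 2P = P + 139 → P* = 8, Q* = 147.
With the tax collected from consumers, demand (in seller-price terms) shifts: Qd = 163 − 2(P + 6).
New equilibrium: consumers pay 10, sellers receive 4, Q = 143. (Wedge: Pb − Ps = 6.)
Burden on consumers: 2; on sellers: 4. (They sum to 6.)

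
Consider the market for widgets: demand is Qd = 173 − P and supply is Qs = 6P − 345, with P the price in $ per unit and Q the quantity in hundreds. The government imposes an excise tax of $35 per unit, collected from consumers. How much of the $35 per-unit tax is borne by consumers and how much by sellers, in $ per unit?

Before the tax: set 173 − P = 6P − 345 → P* = $74, Q* = 99.
With the tax collected from consumers, demand (in seller-price terms) shifts: Qd = 173 − (P + 35).
Solving gives Q = 69 with consumers paying $104 and sellers receiving $69 (the $35 wedge).
Burden on consumers: $30; on sellers: $5. (They sum to $35.)
The less price-elastic side of the market bears the larger share of a per-unit tax.

Consumers bear $30 per unit; sellers bear $5 per unit.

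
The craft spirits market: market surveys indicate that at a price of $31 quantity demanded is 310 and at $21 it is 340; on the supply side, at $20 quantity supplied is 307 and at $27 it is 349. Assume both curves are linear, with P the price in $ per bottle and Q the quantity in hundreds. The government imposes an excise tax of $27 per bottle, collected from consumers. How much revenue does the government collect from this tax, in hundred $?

Demand slope: (340 − 310)/(21 − 31) = -3, so Qd = 403 − 3P.
Supply slope: (349 − 307)/(27 − 20) = 6, so Qs = 6P + 187.
Before the tax: set 403 − 3P = 6P + 187 → P* = $24, Q* = 331.
With the tax collected from consumers, demand (in seller-price terms) shifts: Qd = 403 − 3(P + 27).
Solving gives Q = 277 with consumers paying $42 and producers receiving $15 (the $27 wedge).
Revenue = t · Q = 27 · 277 = $7479.

Tax revenue = $7479 hundred.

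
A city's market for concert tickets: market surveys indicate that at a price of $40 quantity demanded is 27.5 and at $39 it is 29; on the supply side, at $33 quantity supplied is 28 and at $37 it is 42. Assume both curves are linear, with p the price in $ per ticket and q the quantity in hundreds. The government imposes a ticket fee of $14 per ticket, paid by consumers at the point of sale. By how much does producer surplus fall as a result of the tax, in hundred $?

Producer surplus falls by $116.13 hundred.

Demand slope: (29 − 27.5)/(39 − 40) = -1.5, so qd = 87.5 − 1.5p.
Supply slope: (42 − 28)/(37 − 33) = 3.5, so qs = 3.5p − 87.5.
Before the tax: set 87.5 − 1.5p = 3.5p − 87.5 → p* = $35, q* = 35.
With the tax collected from consumers, demand (in seller-price terms) shifts: qd = 87.5 − 1.5(p + 14).
New equilibrium: consumers pay $44.8, sellers receive $30.8, q = 20.3. (Wedge: pb − ps = 14.)
ΔPS is the trapezoid between Q = 20.3 and Q = 35 of height $4.2: ½ · (35 + 20.3) · 4.2 = $116.13.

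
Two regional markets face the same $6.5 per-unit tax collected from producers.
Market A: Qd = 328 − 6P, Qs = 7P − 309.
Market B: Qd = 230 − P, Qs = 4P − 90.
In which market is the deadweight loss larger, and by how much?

Market A, by $51.35.

Market A: pre-tax P* = $49, Q* = 34; post-tax Q = 13; deadweight loss = $68.25.
Market B: pre-tax P* = $64, Q* = 166; post-tax Q = 160.8; deadweight loss = $16.9.
Difference: $68.25 vs $16.9 → market A is larger by $51.35.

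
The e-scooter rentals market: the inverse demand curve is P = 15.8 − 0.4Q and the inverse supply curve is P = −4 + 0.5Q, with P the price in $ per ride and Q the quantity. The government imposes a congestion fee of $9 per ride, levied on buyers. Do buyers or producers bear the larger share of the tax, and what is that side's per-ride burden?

Inverting to Q(P) form: Qd = 39.5 − 2.5P; Qs = 2P + 8.
Before the tax: set 39.5 − 2.5P = 2P + 8 → P* = $7, Q* = 22.
With the tax collected from buyers, demand (in seller-price terms) shifts: Qd = 39.5 − 2.5(P + 9).
New equilibrium: buyers pay $11, producers receive $2, Q = 12. (Wedge: Pb − Ps = 9.)
Per-ride burden: buyers $4, producers $5.
Producers take the larger share because supply is less price-elastic here (demand slope 2.5 vs supply slope 2).
The less price-elastic side of the market bears the larger share of a per-unit tax.

Producers bear the larger share: $5 per ride.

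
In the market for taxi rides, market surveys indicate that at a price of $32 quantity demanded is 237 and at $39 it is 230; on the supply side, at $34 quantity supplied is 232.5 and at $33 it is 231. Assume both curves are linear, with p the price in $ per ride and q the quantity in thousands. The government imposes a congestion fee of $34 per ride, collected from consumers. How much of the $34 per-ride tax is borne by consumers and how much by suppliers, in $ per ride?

Demand slope: (230 − 237)/(39 − 32) = -1, so qd = 269 − p.
Supply slope: (231 − 232.5)/(33 − 34) = 1.5, so qs = 1.5p + 181.5.
Without the tax, 269 − p = 1.5p + 181.5 gives 2.5p = 87.5, so p* = $35 and q* = 234.
With the tax collected from consumers, demand (in seller-price terms) shifts: qd = 269 − (p + 34).
Solving gives q = 213.6 with consumers paying $55.4 and suppliers receiving $21.4 (the $34 wedge).
Burden on consumers: $20.4; on suppliers: $13.6. (They sum to $34.)
The less price-elastic side of the market bears the larger share of a per-unit tax.

Consumers bear $20.4 per ride; suppliers bear $13.6 per ride.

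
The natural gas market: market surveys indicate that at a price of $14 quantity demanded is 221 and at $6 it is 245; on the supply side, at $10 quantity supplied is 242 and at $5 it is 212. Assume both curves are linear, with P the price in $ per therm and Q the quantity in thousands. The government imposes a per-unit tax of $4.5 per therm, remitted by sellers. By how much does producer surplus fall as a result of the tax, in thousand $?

Producer surplus falls by $347.25 thousand.

Demand slope: (245 − 221)/(6 − 14) = -3, so Qd = 263 − 3P.
Supply slope: (212 − 242)/(5 − 10) = 6, so Qs = 6P + 182.
Without the tax, 263 − 3P = 6P + 182 gives 9P = 81, so P* = $9 and Q* = 236.
With the tax collected from sellers, supply shifts: Qs = 6(P − 4.5) + 182.
New equilibrium: buyers pay $12, sellers receive $7.5, Q = 227. (Wedge: Pb − Ps = 4.5.)
ΔPS is the trapezoid between Q = 227 and Q = 236 of height $1.5: ½ · (236 + 227) · 1.5 = $347.25.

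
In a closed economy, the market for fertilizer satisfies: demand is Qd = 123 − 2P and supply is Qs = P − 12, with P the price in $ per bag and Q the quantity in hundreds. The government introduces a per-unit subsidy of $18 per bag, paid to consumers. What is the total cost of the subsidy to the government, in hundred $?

Government outlay = $810 hundred.

Without the subsidy, 123 − 2P = P − 12 gives 3P = 135, so P* = $45 and Q* = 33.
With a per-unit subsidy paid to consumers, each effectively pays P − 18, so demand becomes Qd = 123 − 2(P − 18).
Solving gives Q = 45 with consumers paying $39 and producers receiving $57 (the $18 wedge).
Outlay = t · Q = 18 · 45 = $810.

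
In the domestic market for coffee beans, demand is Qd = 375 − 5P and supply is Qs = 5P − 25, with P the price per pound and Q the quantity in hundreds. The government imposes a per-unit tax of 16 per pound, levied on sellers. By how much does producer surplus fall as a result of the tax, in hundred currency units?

Before the tax: set 375 − 5P = 5P − 25 → P* = 40, Q* = 175.
With the tax collected from sellers, supply shifts: Qs = 5(P − 16) − 25.
Solving gives Q = 135 with consumers paying 48 and sellers receiving 32 (the 16 wedge).
ΔPS is the trapezoid between Q = 135 and Q = 175 of height 8: ½ · (175 + 135) · 8 = 1240.

Producer surplus falls by 1240 hundred.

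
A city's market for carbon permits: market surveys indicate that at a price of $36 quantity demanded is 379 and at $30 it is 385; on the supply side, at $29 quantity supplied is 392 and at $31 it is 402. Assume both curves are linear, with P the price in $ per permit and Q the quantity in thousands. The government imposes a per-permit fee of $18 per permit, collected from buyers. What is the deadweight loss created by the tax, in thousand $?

Demand slope: (385 − 379)/(30 − 36) = -1, so Qd = 415 − P.
Supply slope: (402 − 392)/(31 − 29) = 5, so Qs = 5P + 247.
Without the tax, 415 − P = 5P + 247 gives 6P = 168, so P* = $28 and Q* = 387.
With the tax collected from buyers, demand (in seller-price terms) shifts: Qd = 415 − (P + 18).
New equilibrium: buyers pay $43, sellers receive $25, Q = 372. (Wedge: Pb − Ps = 18.)
Quantity falls by |ΔQ| = |387 − 372| = 15.
DWL = ½ · t · |ΔQ| = ½ · 18 · 15 = $135.

Deadweight loss = $135 thousand.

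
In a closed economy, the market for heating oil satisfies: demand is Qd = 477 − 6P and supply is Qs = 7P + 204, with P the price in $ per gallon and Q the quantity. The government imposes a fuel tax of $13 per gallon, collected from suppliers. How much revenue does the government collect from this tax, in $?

Tax revenue = $4017.

Without the tax, 477 − 6P = 7P + 204 gives 13P = 273, so P* = $21 and Q* = 351.
With the tax collected from suppliers, supply shifts: Qs = 7(P − 13) + 204.
Solving gives Q = 309 with consumers paying $28 and suppliers receiving $15 (the $13 wedge).
Revenue = t · Q = 13 · 309 = $4017.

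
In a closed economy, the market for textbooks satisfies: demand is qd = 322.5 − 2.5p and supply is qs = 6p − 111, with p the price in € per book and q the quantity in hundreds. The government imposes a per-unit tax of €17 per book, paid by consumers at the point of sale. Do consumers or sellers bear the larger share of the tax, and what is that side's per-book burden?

Consumers bear the larger share: €12 per book.

Before the tax: set 322.5 − 2.5p = 6p − 111 → p* = €51, q* = 195.
With the tax collected from consumers, demand (in seller-price terms) shifts: qd = 322.5 − 2.5(p + 17).
New equilibrium: consumers pay €63, sellers receive €46, q = 165. (Wedge: pb − ps = 17.)
Per-book burden: consumers €12, sellers €5.
Consumers take the larger share because demand is less price-elastic here (demand slope 2.5 vs supply slope 6).
The less price-elastic side of the market bears the larger share of a per-unit tax.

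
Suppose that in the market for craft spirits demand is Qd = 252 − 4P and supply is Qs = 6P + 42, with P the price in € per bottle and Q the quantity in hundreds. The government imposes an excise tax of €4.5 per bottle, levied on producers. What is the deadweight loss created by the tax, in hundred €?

Before the tax: set 252 − 4P = 6P + 42 → P* = €21, Q* = 168.
With the tax collected from producers, supply shifts: Qs = 6(P − 4.5) + 42.
Solving gives Q = 157.2 with buyers paying €23.7 and producers receiving €19.2 (the €4.5 wedge).
Quantity falls by |ΔQ| = |168 − 157.2| = 10.8.
DWL = ½ · t · |ΔQ| = ½ · 4.5 · 10.8 = €24.3.

Deadweight loss = €24.3 hundred.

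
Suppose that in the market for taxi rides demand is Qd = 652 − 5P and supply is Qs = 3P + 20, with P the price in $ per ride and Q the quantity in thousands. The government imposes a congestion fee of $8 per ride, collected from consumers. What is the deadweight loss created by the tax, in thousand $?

Deadweight loss = $60 thousand.

Without the tax, 652 − 5P = 3P + 20 gives 8P = 632, so P* = $79 and Q* = 257.
With the tax collected from consumers, demand (in seller-price terms) shifts: Qd = 652 − 5(P + 8).
New equilibrium: consumers pay $82, sellers receive $74, Q = 242. (Wedge: Pb − Ps = 8.)
Quantity falls by |ΔQ| = |257 − 242| = 15.
DWL = ½ · t · |ΔQ| = ½ · 8 · 15 = $60.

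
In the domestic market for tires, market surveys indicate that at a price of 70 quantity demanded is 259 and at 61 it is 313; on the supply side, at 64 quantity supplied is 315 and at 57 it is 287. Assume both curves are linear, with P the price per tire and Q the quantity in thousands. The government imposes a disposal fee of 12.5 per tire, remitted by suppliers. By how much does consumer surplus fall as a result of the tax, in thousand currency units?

Demand slope: (313 − 259)/(61 − 70) = -6, so Qd = 679 − 6P.
Supply slope: (287 − 315)/(57 − 64) = 4, so Qs = 4P + 59.
Without the tax, 679 − 6P = 4P + 59 gives 10P = 620, so P* = 62 and Q* = 307.
With the tax collected from suppliers, supply shifts: Qs = 4(P − 12.5) + 59.
New equilibrium: consumers pay 67, suppliers receive 54.5, Q = 277. (Wedge: Pb − Ps = 12.5.)
ΔCS is the trapezoid between Q = 277 and Q = 307 of height 5: ½ · (307 + 277) · 5 = 1460.

Consumer surplus falls by 1460 thousand.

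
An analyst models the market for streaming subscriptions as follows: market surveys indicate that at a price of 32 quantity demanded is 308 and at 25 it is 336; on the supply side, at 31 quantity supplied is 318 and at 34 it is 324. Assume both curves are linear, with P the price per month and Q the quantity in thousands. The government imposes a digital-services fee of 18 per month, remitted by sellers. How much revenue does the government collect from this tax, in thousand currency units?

Demand slope: (336 − 308)/(25 − 32) = -4, so Qd = 436 − 4P.
Supply slope: (324 − 318)/(34 − 31) = 2, so Qs = 2P + 256.
Without the tax, 436 − 4P = 2P + 256 gives 6P = 180, so P* = 30 and Q* = 316.
With the tax collected from sellers, supply shifts: Qs = 2(P − 18) + 256.
Solving gives Q = 292 with buyers paying 36 and sellers receiving 18 (the 18 wedge).
Revenue = t · Q = 18 · 292 = 5256.

Tax revenue = 5256 thousand.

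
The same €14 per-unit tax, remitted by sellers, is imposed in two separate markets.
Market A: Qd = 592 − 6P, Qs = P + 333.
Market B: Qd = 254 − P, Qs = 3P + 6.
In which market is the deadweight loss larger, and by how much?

Market A: pre-tax P* = €37, Q* = 370; post-tax Q = 358; deadweight loss = €84.
Market B: pre-tax P* = €62, Q* = 192; post-tax Q = 181.5; deadweight loss = €73.5.
Difference: €84 vs €73.5 → market A is larger by €10.5.

Market A, by €10.5.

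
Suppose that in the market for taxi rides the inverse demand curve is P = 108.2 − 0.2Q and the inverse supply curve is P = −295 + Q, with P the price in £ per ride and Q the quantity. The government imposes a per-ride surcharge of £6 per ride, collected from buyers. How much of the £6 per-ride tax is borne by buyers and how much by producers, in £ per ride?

Buyers bear £1 per ride; producers bear £5 per ride.

Inverting to Q(P) form: Qd = 541 − 5P; Qs = P + 295.
Without the tax, 541 − 5P = P + 295 gives 6P = 246, so P* = £41 and Q* = 336.
With the tax collected from buyers, demand (in seller-price terms) shifts: Qd = 541 − 5(P + 6).
Solving gives Q = 331 with buyers paying £42 and producers receiving £36 (the £6 wedge).
Burden on buyers: £1; on producers: £5. (They sum to £6.)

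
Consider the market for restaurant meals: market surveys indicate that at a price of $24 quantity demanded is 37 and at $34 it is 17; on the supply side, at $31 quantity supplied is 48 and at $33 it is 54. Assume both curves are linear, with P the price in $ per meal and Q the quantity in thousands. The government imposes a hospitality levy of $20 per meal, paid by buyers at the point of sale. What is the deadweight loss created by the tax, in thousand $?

Deadweight loss = $240 thousand.

Demand slope: (17 − 37)/(34 − 24) = -2, so Qd = 85 − 2P.
Supply slope: (54 − 48)/(33 − 31) = 3, so Qs = 3P − 45.
Before the tax: set 85 − 2P = 3P − 45 → P* = $26, Q* = 33.
With the tax collected from buyers, demand (in seller-price terms) shifts: Qd = 85 − 2(P + 20).
Solving gives Q = 9 with buyers paying $38 and suppliers receiving $18 (the $20 wedge).
Quantity falls by |ΔQ| = |33 − 9| = 24.
DWL = ½ · t · |ΔQ| = ½ · 20 · 24 = $240.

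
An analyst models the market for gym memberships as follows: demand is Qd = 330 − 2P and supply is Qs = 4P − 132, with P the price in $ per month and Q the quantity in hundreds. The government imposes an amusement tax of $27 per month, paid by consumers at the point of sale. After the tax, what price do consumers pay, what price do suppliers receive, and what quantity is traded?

Before the tax: set 330 − 2P = 4P − 132 → P* = $77, Q* = 176.
With the tax collected from consumers, demand (in seller-price terms) shifts: Qd = 330 − 2(P + 27).
New equilibrium: consumers pay $95, suppliers receive $68, Q = 140. (Wedge: Pb − Ps = 27.)

Consumers pay $95; suppliers receive $68; quantity = 140.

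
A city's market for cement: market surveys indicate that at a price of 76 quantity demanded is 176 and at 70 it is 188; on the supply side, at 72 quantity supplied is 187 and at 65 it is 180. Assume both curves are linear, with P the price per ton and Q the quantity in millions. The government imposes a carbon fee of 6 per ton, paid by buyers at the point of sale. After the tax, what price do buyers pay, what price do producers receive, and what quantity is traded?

Demand slope: (188 − 176)/(70 − 76) = -2, so Qd = 328 − 2P.
Supply slope: (180 − 187)/(65 − 72) = 1, so Qs = P + 115.
Before the tax: set 328 − 2P = P + 115 → P* = 71, Q* = 186.
With the tax collected from buyers, demand (in seller-price terms) shifts: Qd = 328 − 2(P + 6).
Solving gives Q = 182 with buyers paying 73 and producers receiving 67 (the 6 wedge).
The less price-elastic side of the market bears the larger share of a per-unit tax.

Buyers pay 73; producers receive 67; quantity = 182.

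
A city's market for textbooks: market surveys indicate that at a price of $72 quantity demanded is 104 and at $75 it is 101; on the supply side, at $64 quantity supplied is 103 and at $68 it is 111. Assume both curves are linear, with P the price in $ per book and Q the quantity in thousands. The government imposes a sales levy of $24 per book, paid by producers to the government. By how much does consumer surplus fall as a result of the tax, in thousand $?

Consumer surplus falls by $1616 thousand.

Demand slope: (101 − 104)/(75 − 72) = -1, so Qd = 176 − P.
Supply slope: (111 − 103)/(68 − 64) = 2, so Qs = 2P − 25.
Without the tax, 176 − P = 2P − 25 gives 3P = 201, so P* = $67 and Q* = 109.
With the tax collected from producers, supply shifts: Qs = 2(P − 24) − 25.
Solving gives Q = 93 with buyers paying $83 and producers receiving $59 (the $24 wedge).
ΔCS is the trapezoid between Q = 93 and Q = 109 of height $16: ½ · (109 + 93) · 16 = $1616.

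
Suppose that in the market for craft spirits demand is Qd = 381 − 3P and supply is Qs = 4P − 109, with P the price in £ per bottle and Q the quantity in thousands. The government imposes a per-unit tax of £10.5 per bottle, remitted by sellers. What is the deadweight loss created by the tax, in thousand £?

Without the tax, 381 − 3P = 4P − 109 gives 7P = 490, so P* = £70 and Q* = 171.
With the tax collected from sellers, supply shifts: Qs = 4(P − 10.5) − 109.
Solving gives Q = 153 with buyers paying £76 and sellers receiving £65.5 (the £10.5 wedge).
Quantity falls by |ΔQ| = |171 − 153| = 18.
DWL = ½ · t · |ΔQ| = ½ · 10.5 · 18 = £94.5.

Deadweight loss = £94.5 thousand.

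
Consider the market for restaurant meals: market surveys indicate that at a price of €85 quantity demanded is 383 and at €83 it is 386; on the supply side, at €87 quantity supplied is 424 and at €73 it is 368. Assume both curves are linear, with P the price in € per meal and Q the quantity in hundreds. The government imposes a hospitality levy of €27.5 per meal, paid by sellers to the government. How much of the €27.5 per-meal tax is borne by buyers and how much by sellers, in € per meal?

Buyers bear €20 per meal; sellers bear €7.5 per meal.

Demand slope: (386 − 383)/(83 − 85) = -1.5, so Qd = 510.5 − 1.5P.
Supply slope: (368 − 424)/(73 − 87) = 4, so Qs = 4P + 76.
Without the tax, 510.5 − 1.5P = 4P + 76 gives 5.5P = 434.5, so P* = €79 and Q* = 392.
With the tax collected from sellers, supply shifts: Qs = 4(P − 27.5) + 76.
Solving gives Q = 362 with buyers paying €99 and sellers receiving €71.5 (the €27.5 wedge).
Burden on buyers: €20; on sellers: €7.5. (They sum to €27.5.)
The less price-elastic side of the market bears the larger share of a per-unit tax.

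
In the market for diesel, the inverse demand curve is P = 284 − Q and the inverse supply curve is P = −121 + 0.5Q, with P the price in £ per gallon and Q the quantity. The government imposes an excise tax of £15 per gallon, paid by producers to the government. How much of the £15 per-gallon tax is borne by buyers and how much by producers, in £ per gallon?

Buyers bear £10 per gallon; producers bear £5 per gallon.

Rewrite in direct form: Qd = 284 − P and Qs = 2P + 242.
Without the tax, 284 − P = 2P + 242 gives 3P = 42, so P* = £14 and Q* = 270.
With the tax collected from producers, supply shifts: Qs = 2(P − 15) + 242.
Solving gives Q = 260 with buyers paying £24 and producers receiving £9 (the £15 wedge).
Burden on buyers: £10; on producers: £5. (They sum to £15.)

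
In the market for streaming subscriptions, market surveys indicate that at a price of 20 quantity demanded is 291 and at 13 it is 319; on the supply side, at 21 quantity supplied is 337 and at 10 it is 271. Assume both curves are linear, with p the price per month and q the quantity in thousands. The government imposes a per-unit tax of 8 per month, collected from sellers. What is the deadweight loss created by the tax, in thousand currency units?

Demand slope: (319 − 291)/(13 − 20) = -4, so qd = 371 − 4p.
Supply slope: (271 − 337)/(10 − 21) = 6, so qs = 6p + 211.
Without the tax, 371 − 4p = 6p + 211 gives 10p = 160, so p* = 16 and q* = 307.
With the tax collected from sellers, supply shifts: qs = 6(p − 8) + 211.
Solving gives q = 287.8 with consumers paying 20.8 and sellers receiving 12.8 (the 8 wedge).
Quantity falls by |ΔQ| = |307 − 287.8| = 19.2.
DWL = ½ · t · |ΔQ| = ½ · 8 · 19.2 = 76.8.

Deadweight loss = 76.8 thousand.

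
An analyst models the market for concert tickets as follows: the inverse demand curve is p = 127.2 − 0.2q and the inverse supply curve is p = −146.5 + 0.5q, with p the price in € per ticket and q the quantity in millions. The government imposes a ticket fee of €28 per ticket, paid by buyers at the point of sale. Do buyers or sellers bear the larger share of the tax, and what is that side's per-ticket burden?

Sellers bear the larger share: €20 per ticket.

Inverting to q(p) form: qd = 636 − 5p; qs = 2p + 293.
Before the tax: set 636 − 5p = 2p + 293 → p* = €49, q* = 391.
With the tax collected from buyers, demand (in seller-price terms) shifts: qd = 636 − 5(p + 28).
New equilibrium: buyers pay €57, sellers receive €29, q = 351. (Wedge: pb − ps = 28.)
Per-ticket burden: buyers €8, sellers €20.
Sellers take the larger share because supply is less price-elastic here (demand slope 5 vs supply slope 2).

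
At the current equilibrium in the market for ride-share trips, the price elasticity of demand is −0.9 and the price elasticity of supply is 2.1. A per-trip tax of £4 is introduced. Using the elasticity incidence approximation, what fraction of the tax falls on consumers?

Consumers' share ≈ 0.7.

Incidence ratio: consumers' share ≈ εs / (εs + |εd|) = 2.1 / (2.1 + 0.9) = 0.7.
Supply is the more elastic side, so consumers bear the larger share.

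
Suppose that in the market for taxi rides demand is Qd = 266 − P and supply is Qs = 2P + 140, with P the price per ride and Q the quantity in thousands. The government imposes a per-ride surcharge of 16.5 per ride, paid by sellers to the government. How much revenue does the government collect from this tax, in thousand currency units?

Tax revenue = 3514.5 thousand.

Before the tax: set 266 − P = 2P + 140 → P* = 42, Q* = 224.
With the tax collected from sellers, supply shifts: Qs = 2(P − 16.5) + 140.
Solving gives Q = 213 with consumers paying 53 and sellers receiving 36.5 (the 16.5 wedge).
Revenue = t · Q = 16.5 · 213 = 3514.5.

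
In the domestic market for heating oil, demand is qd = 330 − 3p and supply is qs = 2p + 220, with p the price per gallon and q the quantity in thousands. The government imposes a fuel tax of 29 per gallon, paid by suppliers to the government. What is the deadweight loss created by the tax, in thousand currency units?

Deadweight loss = 504.6 thousand.

Before the tax: set 330 − 3p = 2p + 220 → p* = 22, q* = 264.
With the tax collected from suppliers, supply shifts: qs = 2(p − 29) + 220.
Solving gives q = 229.2 with consumers paying 33.6 and suppliers receiving 4.6 (the 29 wedge).
Quantity falls by |ΔQ| = |264 − 229.2| = 34.8.
DWL = ½ · t · |ΔQ| = ½ · 29 · 34.8 = 504.6.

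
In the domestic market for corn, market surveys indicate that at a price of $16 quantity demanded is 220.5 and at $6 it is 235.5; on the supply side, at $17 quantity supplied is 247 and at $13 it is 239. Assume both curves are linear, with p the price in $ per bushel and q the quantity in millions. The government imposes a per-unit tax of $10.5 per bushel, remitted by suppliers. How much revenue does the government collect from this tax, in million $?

Demand slope: (235.5 − 220.5)/(6 − 16) = -1.5, so qd = 244.5 − 1.5p.
Supply slope: (239 − 247)/(13 − 17) = 2, so qs = 2p + 213.
Before the tax: set 244.5 − 1.5p = 2p + 213 → p* = $9, q* = 231.
With the tax collected from suppliers, supply shifts: qs = 2(p − 10.5) + 213.
Solving gives q = 222 with consumers paying $15 and suppliers receiving $4.5 (the $10.5 wedge).
Revenue = t · Q = 10.5 · 222 = $2331.

Tax revenue = $2331 million.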